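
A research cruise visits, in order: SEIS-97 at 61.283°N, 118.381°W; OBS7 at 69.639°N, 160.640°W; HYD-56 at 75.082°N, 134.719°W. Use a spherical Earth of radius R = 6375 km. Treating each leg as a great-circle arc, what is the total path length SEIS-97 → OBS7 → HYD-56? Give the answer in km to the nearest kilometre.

SEIS-97→OBS7: c = 0.330325 rad, d = 2105.82 km
OBS7→HYD-56: c = 0.164624 rad, d = 1049.48 km
Total = 2105.82 + 1049.48 = 3155.30 km

3155 km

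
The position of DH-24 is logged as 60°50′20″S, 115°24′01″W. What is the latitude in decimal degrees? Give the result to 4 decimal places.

60.8389°S

60° + 50′/60 + 20″/3600 = 60 + 0.83333 + 0.00556 = 60.8389°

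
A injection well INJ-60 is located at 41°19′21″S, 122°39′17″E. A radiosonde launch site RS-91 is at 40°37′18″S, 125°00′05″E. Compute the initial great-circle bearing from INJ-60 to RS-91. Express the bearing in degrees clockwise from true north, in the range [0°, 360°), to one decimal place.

69.2°

INJ-60: φ = -41.32250°, λ = +122.65472°
RS-91: φ = -40.62167°, λ = +125.00139°
Δλ = 2.3467°
y = sin Δλ · cos φ₂ = 0.031079
x = cos φ₁ sin φ₂ − sin φ₁ cos φ₂ cos Δλ = 0.011811
θ = atan2(y, x) = 69.1911° → 69.1911° (mod 360°)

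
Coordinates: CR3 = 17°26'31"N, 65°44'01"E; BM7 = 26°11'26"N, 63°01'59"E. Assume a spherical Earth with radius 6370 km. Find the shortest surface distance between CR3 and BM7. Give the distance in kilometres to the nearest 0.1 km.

CR3: φ = +17.44194°, λ = +65.73361°
BM7: φ = +26.19056°, λ = +63.03306°
Δφ = 8.7486°,  Δλ = -2.7006°
a = sin²(Δφ/2) + cos φ₁ cos φ₂ sin²(Δλ/2) = 0.006293
c = 2·arcsin(√a) = 0.158821 rad = 9.0998°
d = R·c = 6370 × 0.158821 = 1011.7 km

1011.7 km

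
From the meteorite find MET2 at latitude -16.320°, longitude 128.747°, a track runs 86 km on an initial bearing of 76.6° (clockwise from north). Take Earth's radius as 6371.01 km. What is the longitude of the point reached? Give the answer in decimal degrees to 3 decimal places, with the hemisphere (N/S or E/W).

δ = d/R = 86/6371.01 = 0.013499 rad
φ₂ = arcsin(sin φ₁ cos δ + cos φ₁ sin δ cos θ)
   = arcsin(-0.28100·0.99991 + 0.95971·0.01350·0.23175) = -16.13932°
λ₂ = λ₁ + atan2(sin θ sin δ cos φ₁, cos δ − sin φ₁ sin φ₂) = 129.53023°

129.530°E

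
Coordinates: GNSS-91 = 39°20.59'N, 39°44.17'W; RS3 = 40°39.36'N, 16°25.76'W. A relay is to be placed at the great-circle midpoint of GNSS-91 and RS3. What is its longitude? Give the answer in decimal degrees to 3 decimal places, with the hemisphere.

28.196°W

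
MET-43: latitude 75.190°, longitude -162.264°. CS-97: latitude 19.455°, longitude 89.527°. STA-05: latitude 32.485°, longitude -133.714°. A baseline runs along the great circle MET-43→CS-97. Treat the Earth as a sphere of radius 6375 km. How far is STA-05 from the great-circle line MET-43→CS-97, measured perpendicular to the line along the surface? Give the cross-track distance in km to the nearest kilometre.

2494 km

δ₁₃ = central angle MET-43→STA-05 = 0.783233 rad  (haversine)
θ₁₃ = bearing MET-43→STA-05 = 145.154°,  θ₁₂ = bearing MET-43→CS-97 = 292.445°
dₓₜ = R·arcsin(sin δ₁₃ · sin(θ₁₃ − θ₁₂)) = 6375·arcsin(0.70557·sin(-147.291°)) = -2493.757 km
|dₓₜ| = 2493.757 km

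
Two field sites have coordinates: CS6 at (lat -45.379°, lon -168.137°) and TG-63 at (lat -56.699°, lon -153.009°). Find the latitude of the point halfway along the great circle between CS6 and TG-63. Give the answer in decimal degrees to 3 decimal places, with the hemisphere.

51.280°S

Bx = cos φ₂ cos Δλ = 0.530011,  By = cos φ₂ sin Δλ = 0.143286
φₘ = atan2(sin φ₁ + sin φ₂, √((cos φ₁ + Bx)² + By²)) = -51.27990°
λₘ = λ₁ + atan2(By, cos φ₁ + Bx) = -161.50538°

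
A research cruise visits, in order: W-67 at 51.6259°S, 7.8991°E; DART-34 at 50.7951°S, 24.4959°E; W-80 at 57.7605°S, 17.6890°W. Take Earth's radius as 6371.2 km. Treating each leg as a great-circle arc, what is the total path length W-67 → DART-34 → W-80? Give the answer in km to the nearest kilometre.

3953 km

W-67→DART-34: c = 0.181650 rad, d = 1157.33 km
DART-34→W-80: c = 0.438760 rad, d = 2795.43 km
Total = 1157.33 + 2795.43 = 3952.76 km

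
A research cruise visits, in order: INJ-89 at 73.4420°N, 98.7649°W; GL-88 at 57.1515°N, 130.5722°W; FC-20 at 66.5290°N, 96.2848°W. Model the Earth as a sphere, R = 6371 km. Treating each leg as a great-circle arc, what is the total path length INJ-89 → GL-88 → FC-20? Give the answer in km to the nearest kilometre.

4322 km

INJ-89→GL-88: c = 0.357891 rad, d = 2280.13 km
GL-88→FC-20: c = 0.320450 rad, d = 2041.59 km
Total = 2280.13 + 2041.59 = 4321.71 km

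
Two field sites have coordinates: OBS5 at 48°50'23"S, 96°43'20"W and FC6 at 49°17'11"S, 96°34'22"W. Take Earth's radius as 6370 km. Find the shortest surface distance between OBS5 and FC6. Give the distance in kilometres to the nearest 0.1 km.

50.8 km

OBS5: φ = -48.83972°, λ = -96.72222°
FC6: φ = -49.28639°, λ = -96.57278°
Δφ = -0.4467°,  Δλ = 0.1494°
a = sin²(Δφ/2) + cos φ₁ cos φ₂ sin²(Δλ/2) = 0.000016
c = 2·arcsin(√a) = 0.007981 rad = 0.4573°
d = R·c = 6370 × 0.007981 = 50.8 km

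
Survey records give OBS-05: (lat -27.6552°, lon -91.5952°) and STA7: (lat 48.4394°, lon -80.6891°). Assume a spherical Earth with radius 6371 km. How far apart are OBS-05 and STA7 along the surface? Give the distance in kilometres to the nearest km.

8531 km

Δφ = 76.0946°,  Δλ = 10.9061°
a = sin²(Δφ/2) + cos φ₁ cos φ₂ sin²(Δλ/2) = 0.385147
c = 2·arcsin(√a) = 1.339020 rad = 76.7202°
d = R·c = 6371 × 1.339020 = 8530.9 km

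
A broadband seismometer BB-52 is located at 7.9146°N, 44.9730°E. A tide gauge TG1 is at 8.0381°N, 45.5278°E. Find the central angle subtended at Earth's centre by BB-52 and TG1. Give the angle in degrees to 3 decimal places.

0.563°

Δφ = 0.1235°,  Δλ = 0.5548°
a = sin²(Δφ/2) + cos φ₁ cos φ₂ sin²(Δλ/2) = 0.000024
c = 2·arcsin(√a) = 0.009829 rad = 0.5631°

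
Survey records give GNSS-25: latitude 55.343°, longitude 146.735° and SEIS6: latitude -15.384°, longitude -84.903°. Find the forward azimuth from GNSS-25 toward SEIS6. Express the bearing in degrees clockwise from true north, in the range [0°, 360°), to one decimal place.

65.7°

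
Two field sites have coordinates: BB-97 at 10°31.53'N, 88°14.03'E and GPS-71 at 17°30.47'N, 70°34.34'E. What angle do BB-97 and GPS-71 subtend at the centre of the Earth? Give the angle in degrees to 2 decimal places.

18.49°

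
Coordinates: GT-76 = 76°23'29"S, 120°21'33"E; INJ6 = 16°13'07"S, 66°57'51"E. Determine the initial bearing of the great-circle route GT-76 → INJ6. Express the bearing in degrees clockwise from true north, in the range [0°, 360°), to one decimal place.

302.5°

GT-76: φ = -76.39139°, λ = +120.35917°
INJ6: φ = -16.21861°, λ = +66.96417°
Δλ = -53.3950°
y = sin Δλ · cos φ₂ = -0.770818
x = cos φ₁ sin φ₂ − sin φ₁ cos φ₂ cos Δλ = 0.490773
θ = atan2(y, x) = -57.5154° → 302.4846° (mod 360°)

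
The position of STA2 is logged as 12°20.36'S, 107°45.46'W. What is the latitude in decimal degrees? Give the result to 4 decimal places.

12.3393°S

12° + 20.36′/60 = 12 + 0.33933 = 12.3393°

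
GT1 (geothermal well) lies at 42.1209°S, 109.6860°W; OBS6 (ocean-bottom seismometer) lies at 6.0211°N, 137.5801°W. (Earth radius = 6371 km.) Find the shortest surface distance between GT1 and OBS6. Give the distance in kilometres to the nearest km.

6053 km

Δφ = 48.1420°,  Δλ = -27.8941°
a = sin²(Δφ/2) + cos φ₁ cos φ₂ sin²(Δλ/2) = 0.209208
c = 2·arcsin(√a) = 0.950123 rad = 54.4380°
d = R·c = 6371 × 0.950123 = 6053.2 km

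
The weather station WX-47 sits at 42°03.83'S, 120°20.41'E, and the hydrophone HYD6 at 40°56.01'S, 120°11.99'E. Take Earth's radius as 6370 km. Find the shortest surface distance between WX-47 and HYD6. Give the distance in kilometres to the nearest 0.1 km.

WX-47: φ = -42.06383°, λ = +120.34017°
HYD6: φ = -40.93350°, λ = +120.19983°
Δφ = 1.1303°,  Δλ = -0.1403°
a = sin²(Δφ/2) + cos φ₁ cos φ₂ sin²(Δλ/2) = 0.000098
c = 2·arcsin(√a) = 0.019813 rad = 1.1352°
d = R·c = 6370 × 0.019813 = 126.2 km

126.2 km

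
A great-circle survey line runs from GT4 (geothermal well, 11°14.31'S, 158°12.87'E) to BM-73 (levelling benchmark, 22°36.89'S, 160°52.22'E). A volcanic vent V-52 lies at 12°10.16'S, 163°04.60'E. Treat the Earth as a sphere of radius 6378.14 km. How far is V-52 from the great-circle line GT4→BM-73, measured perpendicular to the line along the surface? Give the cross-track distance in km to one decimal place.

494.1 km

GT4: φ = -11.23850°, λ = +158.21450°
BM-73: φ = -22.61483°, λ = +160.87033°
V-52: φ = -12.16933°, λ = +163.07667°
δ₁₃ = central angle GT4→V-52 = 0.084668 rad  (haversine)
θ₁₃ = bearing GT4→V-52 = 101.549°,  θ₁₂ = bearing GT4→BM-73 = 167.777°
dₓₜ = R·arcsin(sin δ₁₃ · sin(θ₁₃ − θ₁₂)) = 6378.14·arcsin(0.08457·sin(-66.227°)) = -494.107 km
|dₓₜ| = 494.107 km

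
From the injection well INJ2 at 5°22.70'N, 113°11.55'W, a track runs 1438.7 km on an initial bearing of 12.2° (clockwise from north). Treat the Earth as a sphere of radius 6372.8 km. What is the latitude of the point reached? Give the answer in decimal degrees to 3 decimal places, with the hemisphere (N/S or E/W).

INJ2: φ = +5.37833°, λ = -113.19250°
δ = d/R = 1438.7/6372.8 = 0.225756 rad
φ₂ = arcsin(sin φ₁ cos δ + cos φ₁ sin δ cos θ)
   = arcsin(0.09373·0.97463 + 0.99560·0.22384·0.97742) = 18.00973°
λ₂ = λ₁ + atan2(sin θ sin δ cos φ₁, cos δ − sin φ₁ sin φ₂) = -110.34139°

18.010°N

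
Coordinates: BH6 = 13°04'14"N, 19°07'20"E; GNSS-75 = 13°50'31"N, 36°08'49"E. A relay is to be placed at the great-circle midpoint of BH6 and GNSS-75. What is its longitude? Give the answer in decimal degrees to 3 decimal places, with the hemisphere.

27.621°E

BH6: φ = +13.07056°, λ = +19.12222°
GNSS-75: φ = +13.84194°, λ = +36.14694°
Bx = cos φ₂ cos Δλ = 0.928411,  By = cos φ₂ sin Δλ = 0.284282
φₘ = atan2(sin φ₁ + sin φ₂, √((cos φ₁ + Bx)² + By²)) = 13.60060°
λₘ = λ₁ + atan2(By, cos φ₁ + Bx) = 27.62077°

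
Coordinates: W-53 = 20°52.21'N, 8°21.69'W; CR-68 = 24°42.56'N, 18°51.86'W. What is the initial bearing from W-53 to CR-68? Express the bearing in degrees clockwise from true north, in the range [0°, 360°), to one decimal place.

293.6°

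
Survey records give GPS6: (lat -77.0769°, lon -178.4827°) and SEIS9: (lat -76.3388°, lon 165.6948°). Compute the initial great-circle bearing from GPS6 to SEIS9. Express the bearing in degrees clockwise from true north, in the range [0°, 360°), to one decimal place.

Δλ = -15.8225°
y = sin Δλ · cos φ₂ = -0.064396
x = cos φ₁ sin φ₂ − sin φ₁ cos φ₂ cos Δλ = 0.004160
θ = atan2(y, x) = -86.3039° → 273.6961° (mod 360°)

273.7°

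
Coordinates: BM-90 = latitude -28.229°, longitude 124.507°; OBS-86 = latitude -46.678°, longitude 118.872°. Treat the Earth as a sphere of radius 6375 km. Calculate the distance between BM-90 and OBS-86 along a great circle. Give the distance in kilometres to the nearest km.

2111 km

Δφ = -18.4490°,  Δλ = -5.6350°
a = sin²(Δφ/2) + cos φ₁ cos φ₂ sin²(Δλ/2) = 0.027158
c = 2·arcsin(√a) = 0.331102 rad = 18.9708°
d = R·c = 6375 × 0.331102 = 2110.8 km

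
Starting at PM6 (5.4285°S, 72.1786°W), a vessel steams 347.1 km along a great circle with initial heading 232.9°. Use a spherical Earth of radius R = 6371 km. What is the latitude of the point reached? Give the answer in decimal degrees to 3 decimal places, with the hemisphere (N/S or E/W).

7.306°S

δ = d/R = 347.1/6371 = 0.054481 rad
φ₂ = arcsin(sin φ₁ cos δ + cos φ₁ sin δ cos θ)
   = arcsin(-0.09460·0.99852 + 0.99552·0.05445·-0.60321) = -7.30569°
λ₂ = λ₁ + atan2(sin θ sin δ cos φ₁, cos δ − sin φ₁ sin φ₂) = -74.68823°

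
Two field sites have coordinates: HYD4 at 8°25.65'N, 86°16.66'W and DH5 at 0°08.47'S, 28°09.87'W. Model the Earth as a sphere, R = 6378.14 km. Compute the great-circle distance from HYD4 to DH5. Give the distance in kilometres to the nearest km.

6515 km

HYD4: φ = +8.42750°, λ = -86.27767°
DH5: φ = -0.14117°, λ = -28.16450°
Δφ = -8.5687°,  Δλ = 58.1132°
a = sin²(Δφ/2) + cos φ₁ cos φ₂ sin²(Δλ/2) = 0.238912
c = 2·arcsin(√a) = 1.021395 rad = 58.5216°
d = R·c = 6378.14 × 1.021395 = 6514.6 km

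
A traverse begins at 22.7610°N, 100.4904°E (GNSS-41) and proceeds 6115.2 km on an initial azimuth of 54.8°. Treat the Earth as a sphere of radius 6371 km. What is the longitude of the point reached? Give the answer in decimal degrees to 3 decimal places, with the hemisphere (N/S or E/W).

δ = d/R = 6115.2/6371 = 0.959849 rad
φ₂ = arcsin(sin φ₁ cos δ + cos φ₁ sin δ cos θ)
   = arcsin(0.38689·0.57364 + 0.92213·0.81911·0.57643) = 41.09625°
λ₂ = λ₁ + atan2(sin θ sin δ cos φ₁, cos δ − sin φ₁ sin φ₂) = 163.13408°

163.134°E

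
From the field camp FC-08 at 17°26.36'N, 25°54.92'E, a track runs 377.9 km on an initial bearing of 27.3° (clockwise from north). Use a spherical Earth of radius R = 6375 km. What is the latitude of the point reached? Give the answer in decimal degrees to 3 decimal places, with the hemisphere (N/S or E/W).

20.450°N

FC-08: φ = +17.43933°, λ = +25.91533°
δ = d/R = 377.9/6375 = 0.059278 rad
φ₂ = arcsin(sin φ₁ cos δ + cos φ₁ sin δ cos θ)
   = arcsin(0.29970·0.99824 + 0.95403·0.05924·0.88862) = 20.45029°
λ₂ = λ₁ + atan2(sin θ sin δ cos φ₁, cos δ − sin φ₁ sin φ₂) = 27.57713°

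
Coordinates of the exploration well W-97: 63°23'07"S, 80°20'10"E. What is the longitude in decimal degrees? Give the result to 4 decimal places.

80° + 20′/60 + 10″/3600 = 80 + 0.33333 + 0.00278 = 80.3361°

80.3361°E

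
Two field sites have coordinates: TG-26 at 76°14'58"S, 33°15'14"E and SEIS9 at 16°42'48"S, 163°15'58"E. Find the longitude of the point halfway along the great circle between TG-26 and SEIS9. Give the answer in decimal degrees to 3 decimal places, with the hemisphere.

150.522°E

TG-26: φ = -76.24944°, λ = +33.25389°
SEIS9: φ = -16.71333°, λ = +163.26611°
Bx = cos φ₂ cos Δλ = -0.615790,  By = cos φ₂ sin Δλ = 0.733552
φₘ = atan2(sin φ₁ + sin φ₂, √((cos φ₁ + Bx)² + By²)) = -56.75402°
λₘ = λ₁ + atan2(By, cos φ₁ + Bx) = 150.52182°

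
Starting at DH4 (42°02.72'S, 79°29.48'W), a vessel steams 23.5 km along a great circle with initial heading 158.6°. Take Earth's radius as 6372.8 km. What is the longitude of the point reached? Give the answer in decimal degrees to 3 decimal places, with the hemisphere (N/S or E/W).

79.387°W

DH4: φ = -42.04533°, λ = -79.49133°
δ = d/R = 23.5/6372.8 = 0.003688 rad
φ₂ = arcsin(sin φ₁ cos δ + cos φ₁ sin δ cos θ)
   = arcsin(-0.66972·0.99999 + 0.74262·0.00369·-0.93106) = -42.24200°
λ₂ = λ₁ + atan2(sin θ sin δ cos φ₁, cos δ − sin φ₁ sin φ₂) = -79.38720°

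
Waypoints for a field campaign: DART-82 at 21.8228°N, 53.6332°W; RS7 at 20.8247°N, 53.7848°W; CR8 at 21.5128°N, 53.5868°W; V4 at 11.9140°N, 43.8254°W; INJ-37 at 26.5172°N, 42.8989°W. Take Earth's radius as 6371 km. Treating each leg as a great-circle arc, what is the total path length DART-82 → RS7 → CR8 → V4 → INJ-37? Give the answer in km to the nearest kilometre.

3307 km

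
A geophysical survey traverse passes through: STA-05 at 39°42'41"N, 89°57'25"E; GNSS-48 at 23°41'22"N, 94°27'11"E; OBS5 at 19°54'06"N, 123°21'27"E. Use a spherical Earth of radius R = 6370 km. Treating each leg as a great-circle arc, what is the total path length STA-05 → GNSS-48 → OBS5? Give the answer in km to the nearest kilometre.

4839 km

STA-05: φ = +39.71139°, λ = +89.95694°
GNSS-48: φ = +23.68944°, λ = +94.45306°
OBS5: φ = +19.90167°, λ = +123.35750°
STA-05→GNSS-48: c = 0.287386 rad, d = 1830.65 km
GNSS-48→OBS5: c = 0.472238 rad, d = 3008.16 km
Total = 1830.65 + 3008.16 = 4838.80 km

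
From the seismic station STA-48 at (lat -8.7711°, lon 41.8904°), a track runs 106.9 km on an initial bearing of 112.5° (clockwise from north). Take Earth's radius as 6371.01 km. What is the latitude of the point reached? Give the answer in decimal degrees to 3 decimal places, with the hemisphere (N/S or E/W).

9.138°S

δ = d/R = 106.9/6371.01 = 0.016779 rad
φ₂ = arcsin(sin φ₁ cos δ + cos φ₁ sin δ cos θ)
   = arcsin(-0.15249·0.99986 + 0.98831·0.01678·-0.38268) = -9.13792°
λ₂ = λ₁ + atan2(sin θ sin δ cos φ₁, cos δ − sin φ₁ sin φ₂) = 42.79000°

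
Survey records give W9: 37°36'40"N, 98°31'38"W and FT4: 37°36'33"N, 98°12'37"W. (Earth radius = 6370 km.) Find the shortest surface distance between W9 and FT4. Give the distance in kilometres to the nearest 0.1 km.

W9: φ = +37.61111°, λ = -98.52722°
FT4: φ = +37.60917°, λ = -98.21028°
Δφ = -0.0019°,  Δλ = 0.3169°
a = sin²(Δφ/2) + cos φ₁ cos φ₂ sin²(Δλ/2) = 0.000005
c = 2·arcsin(√a) = 0.004382 rad = 0.2511°
d = R·c = 6370 × 0.004382 = 27.9 km

27.9 km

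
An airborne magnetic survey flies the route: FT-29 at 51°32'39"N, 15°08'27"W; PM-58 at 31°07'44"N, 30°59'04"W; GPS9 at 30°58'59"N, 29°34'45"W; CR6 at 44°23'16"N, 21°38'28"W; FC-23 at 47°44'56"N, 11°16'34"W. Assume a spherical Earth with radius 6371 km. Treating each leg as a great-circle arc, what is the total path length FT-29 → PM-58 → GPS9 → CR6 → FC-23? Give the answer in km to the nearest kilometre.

5275 km

FT-29: φ = +51.54417°, λ = -15.14083°
PM-58: φ = +31.12889°, λ = -30.98444°
GPS9: φ = +30.98306°, λ = -29.57917°
CR6: φ = +44.38778°, λ = -21.64111°
FC-23: φ = +47.74889°, λ = -11.27611°
FT-29→PM-58: c = 0.410391 rad, d = 2614.60 km
PM-58→GPS9: c = 0.021165 rad, d = 134.84 km
GPS9→CR6: c = 0.258063 rad, d = 1644.12 km
CR6→FC-23: c = 0.138394 rad, d = 881.71 km
Total = 2614.60 + 134.84 + 1644.12 + 881.71 = 5275.26 km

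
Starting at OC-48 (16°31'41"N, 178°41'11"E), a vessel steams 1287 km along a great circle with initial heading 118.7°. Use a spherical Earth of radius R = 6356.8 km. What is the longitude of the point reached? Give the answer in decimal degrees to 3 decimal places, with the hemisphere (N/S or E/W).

170.972°W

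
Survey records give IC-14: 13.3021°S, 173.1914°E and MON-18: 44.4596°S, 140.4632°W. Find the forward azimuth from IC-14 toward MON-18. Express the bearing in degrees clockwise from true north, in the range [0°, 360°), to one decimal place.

137.7°

Δλ = 46.3454°
y = sin Δλ · cos φ₂ = 0.516404
x = cos φ₁ sin φ₂ − sin φ₁ cos φ₂ cos Δλ = -0.568250
θ = atan2(y, x) = 137.7366° → 137.7366° (mod 360°)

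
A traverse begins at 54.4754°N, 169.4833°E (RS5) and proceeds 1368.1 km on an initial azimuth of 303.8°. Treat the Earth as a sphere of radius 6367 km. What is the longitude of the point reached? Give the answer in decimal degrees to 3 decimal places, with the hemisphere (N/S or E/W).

148.874°E

δ = d/R = 1368.1/6367 = 0.214874 rad
φ₂ = arcsin(sin φ₁ cos δ + cos φ₁ sin δ cos θ)
   = arcsin(0.81387·0.97700 + 0.58105·0.21322·0.55630) = 59.77688°
λ₂ = λ₁ + atan2(sin θ sin δ cos φ₁, cos δ − sin φ₁ sin φ₂) = 148.87361°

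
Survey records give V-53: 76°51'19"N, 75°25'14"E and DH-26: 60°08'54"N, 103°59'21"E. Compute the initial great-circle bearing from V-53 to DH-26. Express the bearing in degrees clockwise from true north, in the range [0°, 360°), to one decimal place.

133.8°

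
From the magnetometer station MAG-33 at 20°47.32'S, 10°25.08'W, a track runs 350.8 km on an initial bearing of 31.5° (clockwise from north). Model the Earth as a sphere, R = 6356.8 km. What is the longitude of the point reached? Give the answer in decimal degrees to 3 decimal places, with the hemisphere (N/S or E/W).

8.681°W

MAG-33: φ = -20.78867°, λ = -10.41800°
δ = d/R = 350.8/6356.8 = 0.055185 rad
φ₂ = arcsin(sin φ₁ cos δ + cos φ₁ sin δ cos θ)
   = arcsin(-0.35492·0.99848 + 0.93490·0.05516·0.85264) = -18.08421°
λ₂ = λ₁ + atan2(sin θ sin δ cos φ₁, cos δ − sin φ₁ sin φ₂) = -8.68069°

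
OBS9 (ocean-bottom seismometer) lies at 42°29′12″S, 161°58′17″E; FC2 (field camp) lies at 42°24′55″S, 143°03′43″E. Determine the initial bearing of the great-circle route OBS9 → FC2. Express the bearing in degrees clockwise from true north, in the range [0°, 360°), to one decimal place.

263.9°

OBS9: φ = -42.48667°, λ = +161.97139°
FC2: φ = -42.41528°, λ = +143.06194°
Δλ = -18.9094°
y = sin Δλ · cos φ₂ = -0.239255
x = cos φ₁ sin φ₂ − sin φ₁ cos φ₂ cos Δλ = -0.025665
θ = atan2(y, x) = -96.1227° → 263.8773° (mod 360°)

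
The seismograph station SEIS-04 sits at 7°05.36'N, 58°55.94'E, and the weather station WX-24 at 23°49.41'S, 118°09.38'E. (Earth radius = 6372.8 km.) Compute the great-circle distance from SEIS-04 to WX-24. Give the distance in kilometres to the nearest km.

SEIS-04: φ = +7.08933°, λ = +58.93233°
WX-24: φ = -23.82350°, λ = +118.15633°
Δφ = -30.9128°,  Δλ = 59.2240°
a = sin²(Δφ/2) + cos φ₁ cos φ₂ sin²(Δλ/2) = 0.292672
c = 2·arcsin(√a) = 1.143232 rad = 65.5024°
d = R·c = 6372.8 × 1.143232 = 7285.6 km

7286 km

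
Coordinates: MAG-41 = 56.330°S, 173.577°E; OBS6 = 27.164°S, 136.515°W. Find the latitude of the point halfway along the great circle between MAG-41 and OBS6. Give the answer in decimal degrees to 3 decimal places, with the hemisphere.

Bx = cos φ₂ cos Δλ = 0.572984,  By = cos φ₂ sin Δλ = 0.680633
φₘ = atan2(sin φ₁ + sin φ₂, √((cos φ₁ + Bx)² + By²)) = -44.38136°
λₘ = λ₁ + atan2(By, cos φ₁ + Bx) = -155.30264°

44.381°S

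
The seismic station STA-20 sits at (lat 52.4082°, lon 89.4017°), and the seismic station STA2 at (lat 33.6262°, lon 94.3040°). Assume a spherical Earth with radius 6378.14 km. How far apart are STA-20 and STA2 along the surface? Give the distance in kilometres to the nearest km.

2127 km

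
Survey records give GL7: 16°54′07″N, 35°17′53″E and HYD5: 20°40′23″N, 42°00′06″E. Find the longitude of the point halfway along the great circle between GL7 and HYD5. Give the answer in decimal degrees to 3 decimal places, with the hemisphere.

GL7: φ = +16.90194°, λ = +35.29806°
HYD5: φ = +20.67306°, λ = +42.00167°
Bx = cos φ₂ cos Δλ = 0.929214,  By = cos φ₂ sin Δλ = 0.109217
φₘ = atan2(sin φ₁ + sin φ₂, √((cos φ₁ + Bx)² + By²)) = 18.81743°
λₘ = λ₁ + atan2(By, cos φ₁ + Bx) = 38.61228°

38.612°E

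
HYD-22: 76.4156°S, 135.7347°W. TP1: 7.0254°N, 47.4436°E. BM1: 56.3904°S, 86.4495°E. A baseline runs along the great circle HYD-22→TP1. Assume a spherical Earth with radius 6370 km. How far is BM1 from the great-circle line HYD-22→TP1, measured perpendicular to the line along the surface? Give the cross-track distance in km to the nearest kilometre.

2184 km

δ₁₃ = central angle HYD-22→BM1 = 0.776754 rad  (haversine)
θ₁₃ = bearing HYD-22→BM1 = 212.024°,  θ₁₂ = bearing HYD-22→TP1 = 183.370°
dₓₜ = R·arcsin(sin δ₁₃ · sin(θ₁₃ − θ₁₂)) = 6370·arcsin(0.70097·sin(28.654°)) = 2183.658 km
|dₓₜ| = 2183.658 km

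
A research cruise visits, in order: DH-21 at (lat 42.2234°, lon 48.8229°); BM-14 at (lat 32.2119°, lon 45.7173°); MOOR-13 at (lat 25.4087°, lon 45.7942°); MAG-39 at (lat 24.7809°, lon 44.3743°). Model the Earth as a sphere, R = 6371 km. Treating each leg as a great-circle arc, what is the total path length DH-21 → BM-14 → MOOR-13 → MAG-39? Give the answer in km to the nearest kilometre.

DH-21→BM-14: c = 0.179950 rad, d = 1146.46 km
BM-14→MOOR-13: c = 0.118744 rad, d = 756.52 km
MOOR-13→MAG-39: c = 0.024974 rad, d = 159.11 km
Total = 1146.46 + 756.52 + 159.11 = 2062.09 km

2062 km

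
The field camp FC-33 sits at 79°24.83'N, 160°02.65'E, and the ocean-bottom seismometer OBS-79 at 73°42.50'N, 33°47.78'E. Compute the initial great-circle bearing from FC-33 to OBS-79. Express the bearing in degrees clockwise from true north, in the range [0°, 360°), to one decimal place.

FC-33: φ = +79.41383°, λ = +160.04417°
OBS-79: φ = +73.70833°, λ = +33.79633°
Δλ = -126.2478°
y = sin Δλ · cos φ₂ = -0.226236
x = cos φ₁ sin φ₂ − sin φ₁ cos φ₂ cos Δλ = 0.339384
θ = atan2(y, x) = -33.6877° → 326.3123° (mod 360°)

326.3°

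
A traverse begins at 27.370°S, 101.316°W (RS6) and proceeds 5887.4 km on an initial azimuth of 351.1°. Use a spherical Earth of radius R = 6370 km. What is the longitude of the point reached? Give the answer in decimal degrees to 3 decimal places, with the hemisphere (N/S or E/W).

109.150°W

δ = d/R = 5887.4/6370 = 0.924239 rad
φ₂ = arcsin(sin φ₁ cos δ + cos φ₁ sin δ cos θ)
   = arcsin(-0.45973·0.60244 + 0.88806·0.79816·0.98796) = 25.04405°
λ₂ = λ₁ + atan2(sin θ sin δ cos φ₁, cos δ − sin φ₁ sin φ₂) = -109.14971°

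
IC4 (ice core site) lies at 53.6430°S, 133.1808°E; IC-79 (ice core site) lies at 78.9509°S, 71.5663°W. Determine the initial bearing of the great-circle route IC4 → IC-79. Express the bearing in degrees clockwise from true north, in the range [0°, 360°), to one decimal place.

Δλ = 155.2529°
y = sin Δλ · cos φ₂ = 0.080227
x = cos φ₁ sin φ₂ − sin φ₁ cos φ₂ cos Δλ = -0.721995
θ = atan2(y, x) = 173.6594° → 173.6594° (mod 360°)

173.7°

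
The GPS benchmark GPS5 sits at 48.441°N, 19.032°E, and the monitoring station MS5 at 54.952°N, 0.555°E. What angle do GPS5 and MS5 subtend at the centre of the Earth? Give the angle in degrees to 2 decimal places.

13.12°

Δφ = 6.5110°,  Δλ = -18.4770°
a = sin²(Δφ/2) + cos φ₁ cos φ₂ sin²(Δλ/2) = 0.013044
c = 2·arcsin(√a) = 0.228920 rad = 13.1162°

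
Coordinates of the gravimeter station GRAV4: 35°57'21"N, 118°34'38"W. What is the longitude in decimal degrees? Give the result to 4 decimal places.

118° + 34′/60 + 38″/3600 = 118 + 0.56667 + 0.01056 = 118.5772°

118.5772°W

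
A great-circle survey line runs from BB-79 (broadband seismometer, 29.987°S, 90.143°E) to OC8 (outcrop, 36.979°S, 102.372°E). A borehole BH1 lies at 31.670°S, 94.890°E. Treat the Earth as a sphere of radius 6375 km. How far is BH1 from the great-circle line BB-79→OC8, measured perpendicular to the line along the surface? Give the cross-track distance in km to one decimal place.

119.1 km

δ₁₃ = central angle BB-79→BH1 = 0.076960 rad  (haversine)
θ₁₃ = bearing BB-79→BH1 = 113.639°,  θ₁₂ = bearing BB-79→OC8 = 127.702°
dₓₜ = R·arcsin(sin δ₁₃ · sin(θ₁₃ − θ₁₂)) = 6375·arcsin(0.07688·sin(-14.062°)) = -119.099 km
|dₓₜ| = 119.099 km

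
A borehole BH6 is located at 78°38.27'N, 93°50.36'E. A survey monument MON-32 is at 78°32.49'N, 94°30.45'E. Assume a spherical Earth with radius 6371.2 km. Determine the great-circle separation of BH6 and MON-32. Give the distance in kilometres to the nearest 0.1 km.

18.2 km

BH6: φ = +78.63783°, λ = +93.83933°
MON-32: φ = +78.54150°, λ = +94.50750°
Δφ = -0.0963°,  Δλ = 0.6682°
a = sin²(Δφ/2) + cos φ₁ cos φ₂ sin²(Δλ/2) = 0.000002
c = 2·arcsin(√a) = 0.002855 rad = 0.1636°
d = R·c = 6371.2 × 0.002855 = 18.2 km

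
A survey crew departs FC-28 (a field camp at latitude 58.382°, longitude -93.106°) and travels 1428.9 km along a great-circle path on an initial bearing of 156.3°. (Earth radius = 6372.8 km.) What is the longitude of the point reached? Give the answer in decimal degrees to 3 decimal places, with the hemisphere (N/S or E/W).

85.667°W

δ = d/R = 1428.9/6372.8 = 0.224219 rad
φ₂ = arcsin(sin φ₁ cos δ + cos φ₁ sin δ cos θ)
   = arcsin(0.85156·0.97497 + 0.52425·0.22234·-0.91566) = 46.34520°
λ₂ = λ₁ + atan2(sin θ sin δ cos φ₁, cos δ − sin φ₁ sin φ₂) = -85.66735°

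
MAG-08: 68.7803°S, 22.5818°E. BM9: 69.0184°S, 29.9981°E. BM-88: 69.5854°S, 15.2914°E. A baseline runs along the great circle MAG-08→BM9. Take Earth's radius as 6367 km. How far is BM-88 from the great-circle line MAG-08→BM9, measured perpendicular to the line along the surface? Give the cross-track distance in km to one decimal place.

146.9 km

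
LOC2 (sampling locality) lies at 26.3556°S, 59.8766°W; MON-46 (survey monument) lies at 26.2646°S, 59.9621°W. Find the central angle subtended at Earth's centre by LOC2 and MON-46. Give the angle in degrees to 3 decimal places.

0.119°

Δφ = 0.0910°,  Δλ = -0.0855°
a = sin²(Δφ/2) + cos φ₁ cos φ₂ sin²(Δλ/2) = 0.000001
c = 2·arcsin(√a) = 0.002077 rad = 0.1190°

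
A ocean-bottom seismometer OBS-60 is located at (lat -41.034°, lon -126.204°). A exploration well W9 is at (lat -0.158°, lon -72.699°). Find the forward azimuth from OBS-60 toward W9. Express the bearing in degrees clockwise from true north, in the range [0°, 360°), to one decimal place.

64.2°

Δλ = 53.5050°
y = sin Δλ · cos φ₂ = 0.803906
x = cos φ₁ sin φ₂ − sin φ₁ cos φ₂ cos Δλ = 0.388378
θ = atan2(y, x) = 64.2142° → 64.2142° (mod 360°)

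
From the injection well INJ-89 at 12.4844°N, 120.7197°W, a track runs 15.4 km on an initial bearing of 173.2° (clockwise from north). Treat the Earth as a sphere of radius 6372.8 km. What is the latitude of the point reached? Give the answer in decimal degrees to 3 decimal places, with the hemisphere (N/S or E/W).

δ = d/R = 15.4/6372.8 = 0.002417 rad
φ₂ = arcsin(sin φ₁ cos δ + cos φ₁ sin δ cos θ)
   = arcsin(0.21617·1.00000 + 0.97635·0.00242·-0.99297) = 12.34692°
λ₂ = λ₁ + atan2(sin θ sin δ cos φ₁, cos δ − sin φ₁ sin φ₂) = -120.70292°

12.347°N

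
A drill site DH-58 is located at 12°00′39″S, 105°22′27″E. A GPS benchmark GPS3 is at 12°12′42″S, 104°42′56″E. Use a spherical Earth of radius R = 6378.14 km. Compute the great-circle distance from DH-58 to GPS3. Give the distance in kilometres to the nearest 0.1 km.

75.1 km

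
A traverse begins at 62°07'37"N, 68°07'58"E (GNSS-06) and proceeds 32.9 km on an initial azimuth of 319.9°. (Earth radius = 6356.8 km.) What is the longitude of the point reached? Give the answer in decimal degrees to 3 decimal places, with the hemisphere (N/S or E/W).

67.721°E

GNSS-06: φ = +62.12694°, λ = +68.13278°
δ = d/R = 32.9/6356.8 = 0.005176 rad
φ₂ = arcsin(sin φ₁ cos δ + cos φ₁ sin δ cos θ)
   = arcsin(0.88399·0.99999 + 0.46751·0.00518·0.76492) = 62.35317°
λ₂ = λ₁ + atan2(sin θ sin δ cos φ₁, cos δ − sin φ₁ sin φ₂) = 67.72114°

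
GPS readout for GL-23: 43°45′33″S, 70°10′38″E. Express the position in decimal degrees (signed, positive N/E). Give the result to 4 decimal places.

lat: 43.7592° S → -43.7592°
lon: 70.1772° E → +70.1772°

-43.7592°, +70.1772°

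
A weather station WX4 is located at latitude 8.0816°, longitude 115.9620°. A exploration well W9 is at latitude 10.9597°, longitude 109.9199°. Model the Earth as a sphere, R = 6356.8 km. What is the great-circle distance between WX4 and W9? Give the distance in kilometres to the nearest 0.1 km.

734.1 km

Δφ = 2.8781°,  Δλ = -6.0421°
a = sin²(Δφ/2) + cos φ₁ cos φ₂ sin²(Δλ/2) = 0.003331
c = 2·arcsin(√a) = 0.115486 rad = 6.6168°
d = R·c = 6356.8 × 0.115486 = 734.1 km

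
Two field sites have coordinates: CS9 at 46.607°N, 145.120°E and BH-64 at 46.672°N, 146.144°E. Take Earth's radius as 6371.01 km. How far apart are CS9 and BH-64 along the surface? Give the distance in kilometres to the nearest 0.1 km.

Δφ = 0.0650°,  Δλ = 1.0240°
a = sin²(Δφ/2) + cos φ₁ cos φ₂ sin²(Δλ/2) = 0.000038
c = 2·arcsin(√a) = 0.012323 rad = 0.7061°
d = R·c = 6371.01 × 0.012323 = 78.5 km

78.5 km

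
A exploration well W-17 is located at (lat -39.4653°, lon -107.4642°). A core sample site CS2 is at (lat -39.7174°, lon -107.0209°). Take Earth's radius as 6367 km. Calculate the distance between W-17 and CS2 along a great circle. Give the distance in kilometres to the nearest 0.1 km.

Δφ = -0.2521°,  Δλ = 0.4433°
a = sin²(Δφ/2) + cos φ₁ cos φ₂ sin²(Δλ/2) = 0.000014
c = 2·arcsin(√a) = 0.007410 rad = 0.4246°
d = R·c = 6367 × 0.007410 = 47.2 km

47.2 km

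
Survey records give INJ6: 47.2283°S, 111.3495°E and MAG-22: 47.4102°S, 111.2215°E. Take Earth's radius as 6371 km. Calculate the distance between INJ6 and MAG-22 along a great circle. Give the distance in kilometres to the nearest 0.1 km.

22.4 km

Δφ = -0.1819°,  Δλ = -0.1280°
a = sin²(Δφ/2) + cos φ₁ cos φ₂ sin²(Δλ/2) = 0.000003
c = 2·arcsin(√a) = 0.003517 rad = 0.2015°
d = R·c = 6371 × 0.003517 = 22.4 km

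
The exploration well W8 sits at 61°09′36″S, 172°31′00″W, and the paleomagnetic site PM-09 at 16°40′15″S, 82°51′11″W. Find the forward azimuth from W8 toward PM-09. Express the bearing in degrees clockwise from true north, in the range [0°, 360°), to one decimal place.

97.9°

W8: φ = -61.16000°, λ = -172.51667°
PM-09: φ = -16.67083°, λ = -82.85306°
Δλ = 89.6636°
y = sin Δλ · cos φ₂ = 0.957952
x = cos φ₁ sin φ₂ − sin φ₁ cos φ₂ cos Δλ = -0.133451
θ = atan2(y, x) = 97.9307° → 97.9307° (mod 360°)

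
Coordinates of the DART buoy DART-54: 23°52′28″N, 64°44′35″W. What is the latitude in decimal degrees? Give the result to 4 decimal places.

23° + 52′/60 + 28″/3600 = 23 + 0.86667 + 0.00778 = 23.8744°

23.8744°N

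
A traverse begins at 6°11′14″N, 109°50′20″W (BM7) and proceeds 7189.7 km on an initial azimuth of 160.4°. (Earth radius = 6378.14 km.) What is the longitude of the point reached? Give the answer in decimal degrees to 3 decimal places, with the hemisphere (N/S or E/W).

79.532°W

BM7: φ = +6.18722°, λ = -109.83889°
δ = d/R = 7189.7/6378.14 = 1.127241 rad
φ₂ = arcsin(sin φ₁ cos δ + cos φ₁ sin δ cos θ)
   = arcsin(0.10778·0.42915 + 0.99418·0.90323·-0.94206) = -53.10016°
λ₂ = λ₁ + atan2(sin θ sin δ cos φ₁, cos δ − sin φ₁ sin φ₂) = -79.53192°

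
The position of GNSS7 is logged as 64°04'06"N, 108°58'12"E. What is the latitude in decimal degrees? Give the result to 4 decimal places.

64° + 4′/60 + 6″/3600 = 64 + 0.06667 + 0.00167 = 64.0683°

64.0683°N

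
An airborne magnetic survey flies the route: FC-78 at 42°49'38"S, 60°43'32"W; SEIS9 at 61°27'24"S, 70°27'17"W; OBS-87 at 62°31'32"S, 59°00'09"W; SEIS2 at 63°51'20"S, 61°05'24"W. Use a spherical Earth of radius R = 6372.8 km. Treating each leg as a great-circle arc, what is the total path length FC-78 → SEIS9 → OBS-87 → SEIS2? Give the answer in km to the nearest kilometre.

2961 km

FC-78: φ = -42.82722°, λ = -60.72556°
SEIS9: φ = -61.45667°, λ = -70.45472°
OBS-87: φ = -62.52556°, λ = -59.00250°
SEIS2: φ = -63.85556°, λ = -61.09000°
FC-78→SEIS9: c = 0.340571 rad, d = 2170.39 km
SEIS9→OBS-87: c = 0.095566 rad, d = 609.02 km
OBS-87→SEIS2: c = 0.028437 rad, d = 181.23 km
Total = 2170.39 + 609.02 + 181.23 = 2960.64 km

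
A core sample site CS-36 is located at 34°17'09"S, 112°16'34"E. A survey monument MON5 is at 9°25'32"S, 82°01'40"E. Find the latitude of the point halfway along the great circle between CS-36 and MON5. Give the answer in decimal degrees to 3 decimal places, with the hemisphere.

CS-36: φ = -34.28583°, λ = +112.27611°
MON5: φ = -9.42556°, λ = +82.02778°
Bx = cos φ₂ cos Δλ = 0.852188,  By = cos φ₂ sin Δλ = -0.496948
φₘ = atan2(sin φ₁ + sin φ₂, √((cos φ₁ + Bx)² + By²)) = -22.55665°
λₘ = λ₁ + atan2(By, cos φ₁ + Bx) = 95.78315°

22.557°S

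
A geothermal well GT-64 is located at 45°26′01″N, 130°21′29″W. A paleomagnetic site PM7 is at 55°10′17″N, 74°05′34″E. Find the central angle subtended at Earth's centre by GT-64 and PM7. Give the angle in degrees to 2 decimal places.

GT-64: φ = +45.43361°, λ = -130.35806°
PM7: φ = +55.17139°, λ = +74.09278°
Δφ = 9.7378°,  Δλ = -155.5492°
a = sin²(Δφ/2) + cos φ₁ cos φ₂ sin²(Δλ/2) = 0.390010
c = 2·arcsin(√a) = 1.349002 rad = 77.2921°

77.29°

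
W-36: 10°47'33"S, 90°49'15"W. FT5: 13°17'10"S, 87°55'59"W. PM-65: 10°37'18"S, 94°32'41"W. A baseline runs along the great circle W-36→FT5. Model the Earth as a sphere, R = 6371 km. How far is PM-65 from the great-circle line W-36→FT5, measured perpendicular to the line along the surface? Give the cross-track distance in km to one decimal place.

258.5 km

W-36: φ = -10.79250°, λ = -90.82083°
FT5: φ = -13.28611°, λ = -87.93306°
PM-65: φ = -10.62167°, λ = -94.54472°
δ₁₃ = central angle W-36→PM-65 = 0.063932 rad  (haversine)
θ₁₃ = bearing W-36→PM-65 = 272.326°,  θ₁₂ = bearing W-36→FT5 = 131.735°
dₓₜ = R·arcsin(sin δ₁₃ · sin(θ₁₃ − θ₁₂)) = 6371·arcsin(0.06389·sin(140.591°)) = 258.476 km
|dₓₜ| = 258.476 km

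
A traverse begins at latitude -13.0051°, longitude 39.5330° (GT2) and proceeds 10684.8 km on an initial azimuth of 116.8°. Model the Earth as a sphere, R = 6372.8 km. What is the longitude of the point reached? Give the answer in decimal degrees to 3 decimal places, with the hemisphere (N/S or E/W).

142.466°E

δ = d/R = 10684.8/6372.8 = 1.676626 rad
φ₂ = arcsin(sin φ₁ cos δ + cos φ₁ sin δ cos θ)
   = arcsin(-0.22504·-0.10563 + 0.97435·0.99441·-0.45088) = -24.39869°
λ₂ = λ₁ + atan2(sin θ sin δ cos φ₁, cos δ − sin φ₁ sin φ₂) = 142.46572°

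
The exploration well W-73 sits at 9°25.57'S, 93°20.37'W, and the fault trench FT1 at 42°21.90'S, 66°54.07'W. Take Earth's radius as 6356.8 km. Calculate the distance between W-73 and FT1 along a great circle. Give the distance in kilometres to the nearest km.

W-73: φ = -9.42617°, λ = -93.33950°
FT1: φ = -42.36500°, λ = -66.90117°
Δφ = -32.9388°,  Δλ = 26.4383°
a = sin²(Δφ/2) + cos φ₁ cos φ₂ sin²(Δλ/2) = 0.118490
c = 2·arcsin(√a) = 0.702824 rad = 40.2689°
d = R·c = 6356.8 × 0.702824 = 4467.7 km

4468 km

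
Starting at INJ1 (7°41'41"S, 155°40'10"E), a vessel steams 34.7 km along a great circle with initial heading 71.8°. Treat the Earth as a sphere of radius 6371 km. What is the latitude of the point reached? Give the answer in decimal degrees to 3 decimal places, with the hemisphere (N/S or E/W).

7.597°S

INJ1: φ = -7.69472°, λ = +155.66944°
δ = d/R = 34.7/6371 = 0.005447 rad
φ₂ = arcsin(sin φ₁ cos δ + cos φ₁ sin δ cos θ)
   = arcsin(-0.13389·0.99999 + 0.99100·0.00545·0.31233) = -7.59715°
λ₂ = λ₁ + atan2(sin θ sin δ cos φ₁, cos δ − sin φ₁ sin φ₂) = 155.96852°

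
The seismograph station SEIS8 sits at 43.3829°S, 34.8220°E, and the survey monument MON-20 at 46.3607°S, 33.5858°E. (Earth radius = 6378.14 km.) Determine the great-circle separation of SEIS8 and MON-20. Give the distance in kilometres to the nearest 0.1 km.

345.5 km

Δφ = -2.9778°,  Δλ = -1.2362°
a = sin²(Δφ/2) + cos φ₁ cos φ₂ sin²(Δλ/2) = 0.000733
c = 2·arcsin(√a) = 0.054173 rad = 3.1039°
d = R·c = 6378.14 × 0.054173 = 345.5 km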